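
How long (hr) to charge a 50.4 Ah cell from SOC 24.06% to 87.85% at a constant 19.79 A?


Step 1: dSOC = 87.85% - 24.06% = 63.79%
Step 2: delta_Ah = 50.4 * 63.79 / 100 = 32.15 Ah
Step 3: t = 32.15 / 19.79 = 1.625 hr

1.625 hr


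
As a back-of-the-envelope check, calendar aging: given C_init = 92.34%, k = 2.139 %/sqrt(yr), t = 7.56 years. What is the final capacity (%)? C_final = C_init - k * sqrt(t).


sqrt(t) = sqrt(7.56) = 2.7495
C_final = 92.34 - 2.139 * 2.7495 = 86.46%

86.46%


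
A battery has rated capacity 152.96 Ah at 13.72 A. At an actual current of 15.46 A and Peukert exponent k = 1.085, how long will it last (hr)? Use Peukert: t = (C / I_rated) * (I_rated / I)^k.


t_rated = C / I_rated = 152.96 / 13.72 = 11.149 hr
(I_rated/I)^k = (0.88745)^1.085 = 0.87849
t = t_rated * (I_rated/I)^k = 11.149 * 0.87849 = 9.794 hr

9.794 hr


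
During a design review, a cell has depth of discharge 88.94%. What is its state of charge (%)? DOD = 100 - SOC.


SOC = 100 - DOD = 100 - 88.94 = 11.06%

11.06%


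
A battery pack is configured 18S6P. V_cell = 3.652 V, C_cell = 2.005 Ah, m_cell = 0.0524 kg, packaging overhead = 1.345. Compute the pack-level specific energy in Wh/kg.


Step 1: V_pack = 18 * 3.652 = 65.736 V
Step 2: C_pack = 6 * 2.005 = 12.03 Ah
Step 3: E_pack = V_pack * C_pack = 65.736 * 12.03 = 790.8 Wh
Step 4: m_pack = 18 * 6 * 0.0524 * 1.345 = 7.6116 kg
Step 5: ED = E_pack / m_pack = 790.8 / 7.6116 = 103.9 Wh/kg

103.9 Wh/kg


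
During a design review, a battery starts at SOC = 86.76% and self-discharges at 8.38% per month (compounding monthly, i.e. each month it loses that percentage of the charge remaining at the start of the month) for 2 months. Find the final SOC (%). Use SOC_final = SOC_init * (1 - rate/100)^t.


decay = (1 - 8.38/100)^2 = 0.83942
SOC_final = 86.76 * 0.83942 = 72.83%

72.83%


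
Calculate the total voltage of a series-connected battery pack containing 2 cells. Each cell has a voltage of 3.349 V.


Series voltages add: 2 * 3.349 V = 6.698 V

6.698 V


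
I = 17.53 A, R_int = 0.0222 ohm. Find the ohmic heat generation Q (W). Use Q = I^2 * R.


I^2 = 307.3
Q = 307.3 * 0.0222 = 6.822 W

6.822 W


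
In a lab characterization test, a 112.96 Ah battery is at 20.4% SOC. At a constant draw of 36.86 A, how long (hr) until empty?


Step 1: remaining = SOC/100 * C_total = 20.4/100 * 112.96 = 23.044 Ah
Step 2: t = remaining / I = 23.044 / 36.86 = 0.6252 hr

0.6252 hr


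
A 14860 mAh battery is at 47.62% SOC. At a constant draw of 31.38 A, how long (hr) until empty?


Convert: C_total = 14860 mAh = 14.86 Ah
Step 1: remaining = SOC/100 * C_total = 47.62/100 * 14.86 = 7.0763 Ah
Step 2: t = remaining / I = 7.0763 / 31.38 = 0.2255 hr

0.2255 hr


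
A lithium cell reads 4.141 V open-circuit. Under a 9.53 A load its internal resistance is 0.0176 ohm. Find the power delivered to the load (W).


Step 1: V_terminal = OCV - I*R = 4.141 - 9.53 * 0.0176 = 3.9733 V
Step 2: P_out = V_terminal * I = 3.9733 * 9.53 = 37.87 W

37.87 W


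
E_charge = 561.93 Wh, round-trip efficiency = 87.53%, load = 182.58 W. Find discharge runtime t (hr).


Step 1: E_discharge = eta/100 * E_charge = 87.53/100 * 561.93 = 491.86 Wh
Step 2: t = E_discharge / P = 491.86 / 182.58 = 2.694 hr

2.694 hr


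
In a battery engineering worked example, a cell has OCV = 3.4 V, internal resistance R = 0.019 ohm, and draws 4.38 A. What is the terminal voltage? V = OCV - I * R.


V = OCV - I*R = 3.4 - 4.38 * 0.019 = 3.317 V

3.317 V


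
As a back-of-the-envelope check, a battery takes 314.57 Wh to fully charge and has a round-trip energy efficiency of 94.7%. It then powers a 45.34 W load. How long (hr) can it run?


Step 1: E_discharge = eta/100 * E_charge = 94.7/100 * 314.57 = 297.9 Wh
Step 2: t = E_discharge / P = 297.9 / 45.34 = 6.570 hr

6.570 hr


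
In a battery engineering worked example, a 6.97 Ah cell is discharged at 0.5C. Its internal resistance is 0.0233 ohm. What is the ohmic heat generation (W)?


Step 1: I = C_rate * capacity = 0.5 * 6.97 = 3.485 A
Step 2: Q = I^2 * R = 3.485^2 * 0.0233 = 12.145 * 0.0233 = 0.2830 W

0.2830 W


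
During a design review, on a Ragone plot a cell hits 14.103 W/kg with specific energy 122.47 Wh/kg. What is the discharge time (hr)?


t = E / P = 122.47 / 14.103 = 8.684 hr

8.684 hr


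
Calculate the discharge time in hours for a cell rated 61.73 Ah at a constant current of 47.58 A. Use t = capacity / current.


t = capacity / current = 61.73 / 47.58 = 1.297 hr

1.297 hr


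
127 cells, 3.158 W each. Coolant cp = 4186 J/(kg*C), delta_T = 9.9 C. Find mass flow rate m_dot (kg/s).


Step 1: Total heat Q = 127 * 3.158 W = 401.07 W
Step 2: denom = cp * dT = 4186 * 9.9 = 41441
Step 3: m_dot = 401.07 / 41441 = 0.009678 kg/s

0.009678 kg/s


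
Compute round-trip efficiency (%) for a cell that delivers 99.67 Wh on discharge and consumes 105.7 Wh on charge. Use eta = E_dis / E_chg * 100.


Round-trip efficiency = 99.67/105.7 * 100% = 94.30%

94.30%


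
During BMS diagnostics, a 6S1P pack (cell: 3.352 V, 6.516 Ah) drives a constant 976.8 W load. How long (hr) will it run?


Step 1: E_pack = Ns * V_cell * Np * C_cell = 6 * 3.352 * 1 * 6.516 = 131.05 Wh
Step 2: t = E_pack / P = 131.05 / 976.8 = 0.1342 hr

0.1342 hr


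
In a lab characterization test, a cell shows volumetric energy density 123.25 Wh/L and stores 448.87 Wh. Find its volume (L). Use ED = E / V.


V = E / ED = 448.87 / 123.25 = 3.642 L

3.642 L


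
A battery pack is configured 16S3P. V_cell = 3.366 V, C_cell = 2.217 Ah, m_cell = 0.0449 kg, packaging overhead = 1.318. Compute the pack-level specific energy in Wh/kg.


Step 1: V_pack = 16 * 3.366 = 53.856 V
Step 2: C_pack = 3 * 2.217 = 6.651 Ah
Step 3: E_pack = V_pack * C_pack = 53.856 * 6.651 = 358.2 Wh
Step 4: m_pack = 16 * 3 * 0.0449 * 1.318 = 2.8406 kg
Step 5: ED = E_pack / m_pack = 358.2 / 2.8406 = 126.1 Wh/kg

126.1 Wh/kg


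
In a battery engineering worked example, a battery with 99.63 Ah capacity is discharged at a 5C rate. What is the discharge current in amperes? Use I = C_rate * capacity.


I = C_rate * capacity = 5 * 99.63 = 498.15 A

498.15 A


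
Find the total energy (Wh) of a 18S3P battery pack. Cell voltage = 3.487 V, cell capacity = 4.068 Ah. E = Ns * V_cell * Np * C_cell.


V_pack = 18 * 3.487 = 62.766 V
C_pack = 3 * 4.068 = 12.204 Ah
E = V_pack * C_pack = 62.766 * 12.204 = 766.0 Wh

766.0 Wh


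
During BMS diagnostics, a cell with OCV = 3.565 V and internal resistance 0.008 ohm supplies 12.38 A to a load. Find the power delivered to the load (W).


Step 1: V_terminal = OCV - I*R = 3.565 - 12.38 * 0.008 = 3.466 V
Step 2: P_out = V_terminal * I = 3.466 * 12.38 = 42.91 W

42.91 W


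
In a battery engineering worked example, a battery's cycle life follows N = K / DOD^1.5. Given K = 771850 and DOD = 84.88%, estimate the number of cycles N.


Step 1: DOD^1.5 = 84.88^1.5 = 782
Step 2: N = 771850 / 782 = 987.0 cycles

987.0 cycles


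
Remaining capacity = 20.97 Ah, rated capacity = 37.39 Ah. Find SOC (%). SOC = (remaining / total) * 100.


SOC = (remaining / total) * 100 = (20.97 / 37.39) * 100 = 56.08%

56.08%


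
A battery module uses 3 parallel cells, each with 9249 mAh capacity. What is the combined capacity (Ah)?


Convert: C_cell = 9249 mAh = 9.249 Ah
C_total = 3 * 9.249 = 27.747 Ah

27.747 Ah


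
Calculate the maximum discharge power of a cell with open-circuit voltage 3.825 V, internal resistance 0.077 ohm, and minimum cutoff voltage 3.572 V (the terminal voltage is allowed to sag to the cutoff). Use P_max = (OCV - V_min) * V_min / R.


dV = OCV - V_min = 0.253 V (so I_max = dV / R)
P_max = dV * V_min / R = 0.253 * 3.572 / 0.077 = 11.74 W

11.74 W


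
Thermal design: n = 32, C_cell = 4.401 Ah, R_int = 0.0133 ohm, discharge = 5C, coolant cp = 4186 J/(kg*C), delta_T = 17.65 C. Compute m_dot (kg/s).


Step 1: I = 5 * 4.401 = 22.005 A
Step 2: Q_cell = I^2 * R = 22.005^2 * 0.0133 = 6.4401 W
Step 3: Q_total = 32 * 6.4401 = 206.08 W
Step 4: m_dot = Q_total / (cp * dT) = 206.08 / (4186 * 17.65) = 0.002789 kg/s

0.002789 kg/s


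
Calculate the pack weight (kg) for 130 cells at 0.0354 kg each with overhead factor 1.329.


Cell mass sum = 130 * 0.0354 = 4.602 kg
With overhead 1.329: m_pack = 4.602 * 1.329 = 6.116 kg

6.116 kg


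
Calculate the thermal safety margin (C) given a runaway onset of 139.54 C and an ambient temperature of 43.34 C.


margin = T_onset - T_ambient = 139.54 - 43.34 = 96.2 C

96.2 C


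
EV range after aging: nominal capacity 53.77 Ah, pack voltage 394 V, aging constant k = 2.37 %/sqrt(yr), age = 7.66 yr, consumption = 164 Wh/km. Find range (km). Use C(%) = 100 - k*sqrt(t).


Step 1: capacity retention = 100 - 2.37 * sqrt(7.66) = 100 - 2.37 * 2.7677 = 93.441%
Step 2: C_now = 53.77 * 93.441/100 = 50.243 Ah
Step 3: E_pack = V * C_now = 394 * 50.243 = 19796 Wh
Step 4: range = E_pack / consumption = 19796 / 164 = 120.7 km

120.7 km


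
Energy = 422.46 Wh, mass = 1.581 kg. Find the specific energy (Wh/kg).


Specific energy = 422.46 Wh / 1.581 kg = 267.2 Wh/kg

267.2 Wh/kg


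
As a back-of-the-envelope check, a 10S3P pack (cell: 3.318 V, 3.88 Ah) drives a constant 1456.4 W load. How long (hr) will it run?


Step 1: E_pack = Ns * V_cell * Np * C_cell = 10 * 3.318 * 3 * 3.88 = 386.22 Wh
Step 2: t = E_pack / P = 386.22 / 1456.4 = 0.2652 hr

0.2652 hr


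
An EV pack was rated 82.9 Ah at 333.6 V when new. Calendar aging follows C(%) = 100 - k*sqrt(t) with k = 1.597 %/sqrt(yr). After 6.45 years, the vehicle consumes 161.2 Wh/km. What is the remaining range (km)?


Step 1: capacity retention = 100 - 1.597 * sqrt(6.45) = 100 - 1.597 * 2.5397 = 95.944%
Step 2: C_now = 82.9 * 95.944/100 = 79.538 Ah
Step 3: E_pack = V * C_now = 333.6 * 79.538 = 26534 Wh
Step 4: range = E_pack / consumption = 26534 / 161.2 = 164.6 km

164.6 km


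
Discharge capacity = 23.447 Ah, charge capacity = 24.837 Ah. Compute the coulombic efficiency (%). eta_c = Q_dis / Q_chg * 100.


Coulombic efficiency = 23.447/24.837 * 100% = 94.40%

94.40%


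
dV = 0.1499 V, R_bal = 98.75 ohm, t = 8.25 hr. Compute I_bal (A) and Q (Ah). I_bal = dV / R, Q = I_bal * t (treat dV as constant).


First, Ohm's law: I_bal = 0.1499 V / 98.75 ohm = 0.001518 A
Then Q = I * t = 0.001518 A * 8.25 hr = 0.01252 Ah

I=0.001518 A, Q=0.01252 Ah


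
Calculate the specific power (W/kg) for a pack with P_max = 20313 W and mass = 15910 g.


Convert: m = 15910 g = 15.91 kg
Specific power = 20313 W / 15.91 kg = 1277 W/kg

1277 W/kg


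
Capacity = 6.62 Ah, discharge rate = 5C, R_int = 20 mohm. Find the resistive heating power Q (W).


Convert: R = 20 mohm = 0.02 ohm
Step 1: I = C_rate * capacity = 5 * 6.62 = 33.1 A
Step 2: Q = I^2 * R = 33.1^2 * 0.02 = 1095.6 * 0.02 = 21.91 W

21.91 W


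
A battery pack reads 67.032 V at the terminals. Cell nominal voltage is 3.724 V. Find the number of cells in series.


n = V_pack / V_cell = 67.032 / 3.724 = 18

18


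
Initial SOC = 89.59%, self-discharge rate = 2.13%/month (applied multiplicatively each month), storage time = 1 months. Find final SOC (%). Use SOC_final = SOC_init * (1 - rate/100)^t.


decay = (1 - 2.13/100)^1 = 0.9787
SOC_final = 89.59 * 0.9787 = 87.68%

87.68%


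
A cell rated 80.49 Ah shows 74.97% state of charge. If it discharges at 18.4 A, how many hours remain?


Step 1: remaining = SOC/100 * C_total = 74.97/100 * 80.49 = 60.343 Ah
Step 2: t = remaining / I = 60.343 / 18.4 = 3.280 hr

3.280 hr


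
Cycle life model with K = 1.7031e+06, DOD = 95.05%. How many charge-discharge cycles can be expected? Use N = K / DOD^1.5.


DOD^1.5 = 926.68
N = K / DOD^1.5 = 1.7031e+06 / 926.68 = 1838

1838 cycles


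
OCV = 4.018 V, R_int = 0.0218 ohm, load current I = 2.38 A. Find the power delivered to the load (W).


Step 1: V_terminal = OCV - I*R = 4.018 - 2.38 * 0.0218 = 3.9661 V
Step 2: P_out = V_terminal * I = 3.9661 * 2.38 = 9.439 W

9.439 W


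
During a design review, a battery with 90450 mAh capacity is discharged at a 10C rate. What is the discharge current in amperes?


Convert: capacity = 90450 mAh = 90.45 Ah
I = C_rate * capacity = 10 * 90.45 = 904.5 A

904.5 A


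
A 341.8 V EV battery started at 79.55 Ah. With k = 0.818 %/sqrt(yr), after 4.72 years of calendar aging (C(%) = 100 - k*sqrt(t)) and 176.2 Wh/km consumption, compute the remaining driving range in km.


Step 1: capacity retention = 100 - 0.818 * sqrt(4.72) = 100 - 0.818 * 2.1726 = 98.223%
Step 2: C_now = 79.55 * 98.223/100 = 78.136 Ah
Step 3: E_pack = V * C_now = 341.8 * 78.136 = 26707 Wh
Step 4: range = E_pack / consumption = 26707 / 176.2 = 151.6 km

151.6 km


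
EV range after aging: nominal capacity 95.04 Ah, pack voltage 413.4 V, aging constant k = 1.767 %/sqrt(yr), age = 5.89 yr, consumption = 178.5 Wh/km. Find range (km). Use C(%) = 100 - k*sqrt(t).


Step 1: capacity retention = 100 - 1.767 * sqrt(5.89) = 100 - 1.767 * 2.4269 = 95.712%
Step 2: C_now = 95.04 * 95.712/100 = 90.965 Ah
Step 3: E_pack = V * C_now = 413.4 * 90.965 = 37605 Wh
Step 4: range = E_pack / consumption = 37605 / 178.5 = 210.7 km

210.7 km


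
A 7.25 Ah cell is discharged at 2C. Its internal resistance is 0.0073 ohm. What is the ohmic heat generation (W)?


Step 1: I = C_rate * capacity = 2 * 7.25 = 14.5 A
Step 2: Q = I^2 * R = 14.5^2 * 0.0073 = 210.25 * 0.0073 = 1.535 W

1.535 W


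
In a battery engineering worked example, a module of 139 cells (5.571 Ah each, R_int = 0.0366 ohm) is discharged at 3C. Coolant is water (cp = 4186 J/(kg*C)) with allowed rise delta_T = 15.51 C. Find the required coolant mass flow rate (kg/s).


Step 1: I = 3 * 5.571 = 16.713 A
Step 2: Q_cell = I^2 * R = 16.713^2 * 0.0366 = 10.223 W
Step 3: Q_total = 139 * 10.223 = 1421 W
Step 4: m_dot = Q_total / (cp * dT) = 1421 / (4186 * 15.51) = 0.02189 kg/s

0.02189 kg/s


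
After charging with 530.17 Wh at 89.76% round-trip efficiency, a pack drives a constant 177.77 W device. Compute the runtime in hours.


Step 1: E_discharge = eta/100 * E_charge = 89.76/100 * 530.17 = 475.88 Wh
Step 2: t = E_discharge / P = 475.88 / 177.77 = 2.677 hr

2.677 hr


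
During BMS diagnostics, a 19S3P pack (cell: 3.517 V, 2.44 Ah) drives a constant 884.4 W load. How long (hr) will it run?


Step 1: E_pack = Ns * V_cell * Np * C_cell = 19 * 3.517 * 3 * 2.44 = 489.14 Wh
Step 2: t = E_pack / P = 489.14 / 884.4 = 0.5531 hr

0.5531 hr


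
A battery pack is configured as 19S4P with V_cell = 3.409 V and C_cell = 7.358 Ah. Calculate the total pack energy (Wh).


V_pack = 19 * 3.409 = 64.771 V
C_pack = 4 * 7.358 = 29.432 Ah
E = V_pack * C_pack = 64.771 * 29.432 = 1906 Wh

1906 Wh


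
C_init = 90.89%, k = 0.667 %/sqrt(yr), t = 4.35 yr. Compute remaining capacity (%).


Step 1: sqrt(4.35 yr) = 2.0857
Step 2: drop = 0.667 * 2.0857 = 1.3912
Step 3: C_final = 90.89 - 1.3912 = 89.50%

89.50%


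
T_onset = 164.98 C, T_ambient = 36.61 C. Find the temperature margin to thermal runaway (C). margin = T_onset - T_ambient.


Safety margin = 164.98 C - 36.61 C = 128.37 C

128.37 C


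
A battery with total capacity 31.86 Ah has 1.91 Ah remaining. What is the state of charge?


SOC = (remaining / total) * 100 = (1.91 / 31.86) * 100 = 5.995%

5.995%


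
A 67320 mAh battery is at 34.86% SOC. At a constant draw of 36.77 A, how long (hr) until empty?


Convert: C_total = 67320 mAh = 67.32 Ah
Step 1: remaining = SOC/100 * C_total = 34.86/100 * 67.32 = 23.468 Ah
Step 2: t = remaining / I = 23.468 / 36.77 = 0.6382 hr

0.6382 hr


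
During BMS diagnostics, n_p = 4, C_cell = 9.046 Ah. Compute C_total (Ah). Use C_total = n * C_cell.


C_total = 4 * 9.046 = 36.184 Ah

36.184 Ah


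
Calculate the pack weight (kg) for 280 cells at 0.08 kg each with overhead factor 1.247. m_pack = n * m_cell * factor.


m_pack = n * m_cell * overhead = 280 * 0.08 * 1.247 = 27.93 kg

27.93 kg


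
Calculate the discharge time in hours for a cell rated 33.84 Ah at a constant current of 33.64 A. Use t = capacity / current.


t = capacity / current = 33.84 / 33.64 = 1.006 hr

1.006 hr


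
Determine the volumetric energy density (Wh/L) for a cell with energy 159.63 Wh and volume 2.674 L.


Volumetric ED = 159.63 Wh / 2.674 L = 59.70 Wh/L

59.70 Wh/L


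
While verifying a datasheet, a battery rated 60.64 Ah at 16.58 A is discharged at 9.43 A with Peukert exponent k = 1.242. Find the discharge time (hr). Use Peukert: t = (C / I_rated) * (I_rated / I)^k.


t_rated = C / I_rated = 60.64 / 16.58 = 3.6574 hr
(I_rated/I)^k = (1.7582)^1.242 = 2.0155
t = t_rated * (I_rated/I)^k = 3.6574 * 2.0155 = 7.371 hr

7.371 hr


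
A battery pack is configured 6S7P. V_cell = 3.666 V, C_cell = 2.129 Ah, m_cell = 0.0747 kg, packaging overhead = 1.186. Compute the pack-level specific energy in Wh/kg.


Step 1: V_pack = 6 * 3.666 = 21.996 V
Step 2: C_pack = 7 * 2.129 = 14.903 Ah
Step 3: E_pack = V_pack * C_pack = 21.996 * 14.903 = 327.81 Wh
Step 4: m_pack = 6 * 7 * 0.0747 * 1.186 = 3.721 kg
Step 5: ED = E_pack / m_pack = 327.81 / 3.721 = 88.10 Wh/kg

88.10 Wh/kg


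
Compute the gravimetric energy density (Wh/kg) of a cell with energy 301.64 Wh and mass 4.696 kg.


ED = E / m = 301.64 / 4.696 = 64.23 Wh/kg

64.23 Wh/kg


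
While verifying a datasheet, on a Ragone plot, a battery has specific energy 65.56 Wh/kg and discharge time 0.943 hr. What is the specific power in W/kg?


P_specific = E / t = 65.56 / 0.943 = 69.52 W/kg

69.52 W/kg


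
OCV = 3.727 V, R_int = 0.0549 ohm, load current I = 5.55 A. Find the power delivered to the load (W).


Step 1: V_terminal = OCV - I*R = 3.727 - 5.55 * 0.0549 = 3.4223 V
Step 2: P_out = V_terminal * I = 3.4223 * 5.55 = 18.99 W

18.99 W


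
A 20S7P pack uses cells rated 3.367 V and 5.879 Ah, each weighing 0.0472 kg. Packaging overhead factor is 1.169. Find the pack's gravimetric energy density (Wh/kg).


Step 1: V_pack = 20 * 3.367 = 67.34 V
Step 2: C_pack = 7 * 5.879 = 41.153 Ah
Step 3: E_pack = V_pack * C_pack = 67.34 * 41.153 = 2771.2 Wh
Step 4: m_pack = 20 * 7 * 0.0472 * 1.169 = 7.7248 kg
Step 5: ED = E_pack / m_pack = 2771.2 / 7.7248 = 358.7 Wh/kg

358.7 Wh/kg


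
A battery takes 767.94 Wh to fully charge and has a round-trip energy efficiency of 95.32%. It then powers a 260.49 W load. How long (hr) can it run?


Step 1: E_discharge = eta/100 * E_charge = 95.32/100 * 767.94 = 732 Wh
Step 2: t = E_discharge / P = 732 / 260.49 = 2.810 hr

2.810 hr


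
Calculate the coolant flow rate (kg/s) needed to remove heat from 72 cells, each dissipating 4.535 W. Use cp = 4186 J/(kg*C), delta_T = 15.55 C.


Step 1: Total heat Q = 72 * 4.535 W = 326.52 W
Step 2: denom = cp * dT = 4186 * 15.55 = 65092
Step 3: m_dot = 326.52 / 65092 = 0.005016 kg/s

0.005016 kg/s


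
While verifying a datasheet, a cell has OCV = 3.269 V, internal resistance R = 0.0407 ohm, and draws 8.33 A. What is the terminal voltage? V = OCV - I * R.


IR drop = 8.33 * 0.0407 = 0.33903 V
V = 3.269 - 0.33903 = 2.930 V

2.930 V


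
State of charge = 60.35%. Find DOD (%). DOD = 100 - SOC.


DOD = 100 - SOC = 100 - 60.35 = 39.65%

39.65%


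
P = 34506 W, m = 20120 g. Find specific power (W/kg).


Convert: m = 20120 g = 20.12 kg
SP = P / m = 34506 / 20.12 = 1715 W/kg

1715 W/kg


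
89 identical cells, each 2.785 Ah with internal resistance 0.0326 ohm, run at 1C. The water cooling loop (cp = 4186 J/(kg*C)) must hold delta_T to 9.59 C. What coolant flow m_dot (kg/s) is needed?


Step 1: I = 1 * 2.785 = 2.785 A
Step 2: Q_cell = I^2 * R = 2.785^2 * 0.0326 = 0.25285 W
Step 3: Q_total = 89 * 0.25285 = 22.504 W
Step 4: m_dot = Q_total / (cp * dT) = 22.504 / (4186 * 9.59) = 5.606e-04 kg/s

5.606e-04 kg/s


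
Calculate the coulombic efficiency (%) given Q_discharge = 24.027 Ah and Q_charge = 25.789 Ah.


eta_c = Q_dis / Q_chg * 100 = 24.027 / 25.789 * 100 = 93.17%

93.17%


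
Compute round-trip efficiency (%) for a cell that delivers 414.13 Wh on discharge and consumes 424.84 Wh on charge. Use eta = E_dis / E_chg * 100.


Round-trip efficiency = 414.13/424.84 * 100% = 97.48%

97.48%


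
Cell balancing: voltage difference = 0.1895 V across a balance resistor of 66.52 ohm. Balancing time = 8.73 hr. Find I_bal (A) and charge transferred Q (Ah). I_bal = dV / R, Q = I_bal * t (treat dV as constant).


I_bal = dV / R = 0.1895 / 66.52 = 0.0028488 A
Q = I_bal * t = 0.0028488 * 8.73 = 0.02487 Ah

I=0.0028488 A, Q=0.02487 Ah


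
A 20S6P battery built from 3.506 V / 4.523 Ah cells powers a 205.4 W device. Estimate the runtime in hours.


Step 1: E_pack = Ns * V_cell * Np * C_cell = 20 * 3.506 * 6 * 4.523 = 1902.9 Wh
Step 2: t = E_pack / P = 1902.9 / 205.4 = 9.264 hr

9.264 hr


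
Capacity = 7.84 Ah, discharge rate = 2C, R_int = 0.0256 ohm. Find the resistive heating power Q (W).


Step 1: I = C_rate * capacity = 2 * 7.84 = 15.68 A
Step 2: Q = I^2 * R = 15.68^2 * 0.0256 = 245.86 * 0.0256 = 6.294 W

6.294 W


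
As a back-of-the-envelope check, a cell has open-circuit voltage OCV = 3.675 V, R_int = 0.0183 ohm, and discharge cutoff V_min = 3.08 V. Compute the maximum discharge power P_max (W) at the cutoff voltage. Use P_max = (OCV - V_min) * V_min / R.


dV = OCV - V_min = 0.595 V (so I_max = dV / R)
P_max = dV * V_min / R = 0.595 * 3.08 / 0.0183 = 100.1 W

100.1 W


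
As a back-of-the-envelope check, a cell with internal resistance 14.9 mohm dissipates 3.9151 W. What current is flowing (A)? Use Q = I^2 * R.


Convert: R = 14.9 mohm = 0.0149 ohm
I = sqrt(Q / R) = sqrt(3.9151 / 0.0149) = sqrt(262.76) = 16.21 A

16.21 A


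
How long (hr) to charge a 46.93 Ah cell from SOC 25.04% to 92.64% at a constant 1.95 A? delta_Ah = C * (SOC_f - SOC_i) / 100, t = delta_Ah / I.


delta_Ah = 46.93 * (92.64 - 25.04) / 100 = 31.725 Ah
t = delta_Ah / I = 31.725 / 1.95 = 16.27 hr

16.27 hr


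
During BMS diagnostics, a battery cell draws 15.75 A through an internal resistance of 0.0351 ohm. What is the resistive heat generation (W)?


I^2 = 248.06
Q = 248.06 * 0.0351 = 8.707 W

8.707 W


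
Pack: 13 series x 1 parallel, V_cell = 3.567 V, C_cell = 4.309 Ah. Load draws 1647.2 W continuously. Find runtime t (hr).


Step 1: E_pack = Ns * V_cell * Np * C_cell = 13 * 3.567 * 1 * 4.309 = 199.81 Wh
Step 2: t = E_pack / P = 199.81 / 1647.2 = 0.1213 hr

0.1213 hr


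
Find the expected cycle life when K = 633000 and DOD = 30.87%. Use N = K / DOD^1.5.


DOD^1.5 = 171.52
N = K / DOD^1.5 = 633000 / 171.52 = 3691

3691 cycles


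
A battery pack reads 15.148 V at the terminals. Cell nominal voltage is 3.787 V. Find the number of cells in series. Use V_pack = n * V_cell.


Rearranging: n = V_pack / V_cell = 15.148 / 3.787 = 4 cells

4


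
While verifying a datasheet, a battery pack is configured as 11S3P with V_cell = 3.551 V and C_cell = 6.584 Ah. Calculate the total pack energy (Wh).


V_pack = 11 * 3.551 = 39.061 V
C_pack = 3 * 6.584 = 19.752 Ah
E = V_pack * C_pack = 39.061 * 19.752 = 771.5 Wh

771.5 Wh


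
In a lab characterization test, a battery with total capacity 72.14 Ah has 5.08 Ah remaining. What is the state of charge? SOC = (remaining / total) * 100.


SOC = (remaining / total) * 100 = (5.08 / 72.14) * 100 = 7.042%

7.042%


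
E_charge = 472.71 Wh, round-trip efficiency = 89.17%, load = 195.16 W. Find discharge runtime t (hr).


Step 1: E_discharge = eta/100 * E_charge = 89.17/100 * 472.71 = 421.52 Wh
Step 2: t = E_discharge / P = 421.52 / 195.16 = 2.160 hr

2.160 hr


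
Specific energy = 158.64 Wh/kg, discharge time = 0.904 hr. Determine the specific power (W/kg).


Specific power = 158.64 Wh/kg / 0.904 hr = 175.5 W/kg

175.5 W/kg


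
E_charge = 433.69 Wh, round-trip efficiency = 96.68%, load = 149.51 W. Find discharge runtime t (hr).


Step 1: E_discharge = eta/100 * E_charge = 96.68/100 * 433.69 = 419.29 Wh
Step 2: t = E_discharge / P = 419.29 / 149.51 = 2.804 hr

2.804 hr


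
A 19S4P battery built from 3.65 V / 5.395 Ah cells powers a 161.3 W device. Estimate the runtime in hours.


Step 1: E_pack = Ns * V_cell * Np * C_cell = 19 * 3.65 * 4 * 5.395 = 1496.6 Wh
Step 2: t = E_pack / P = 1496.6 / 161.3 = 9.278 hr

9.278 hr


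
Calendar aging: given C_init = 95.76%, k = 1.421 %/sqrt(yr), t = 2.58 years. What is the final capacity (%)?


sqrt(t) = sqrt(2.58) = 1.6062
C_final = 95.76 - 1.421 * 1.6062 = 93.48%

93.48%


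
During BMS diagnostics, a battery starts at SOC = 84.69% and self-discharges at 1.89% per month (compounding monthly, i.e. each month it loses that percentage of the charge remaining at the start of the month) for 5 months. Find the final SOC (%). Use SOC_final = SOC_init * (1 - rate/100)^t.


Monthly retention factor = 1 - 1.89/100 = 0.9811
Over 5 months: factor^5 = 0.90901
SOC_final = 84.69 * 0.90901 = 76.98%

76.98%


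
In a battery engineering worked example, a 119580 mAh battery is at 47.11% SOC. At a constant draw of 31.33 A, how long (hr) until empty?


Convert: C_total = 119580 mAh = 119.58 Ah
Step 1: remaining = SOC/100 * C_total = 47.11/100 * 119.58 = 56.334 Ah
Step 2: t = remaining / I = 56.334 / 31.33 = 1.798 hr

1.798 hr


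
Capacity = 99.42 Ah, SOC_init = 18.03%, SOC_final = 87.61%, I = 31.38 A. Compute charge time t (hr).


delta_Ah = 99.42 * (87.61 - 18.03) / 100 = 69.176 Ah
t = delta_Ah / I = 69.176 / 31.38 = 2.204 hr

2.204 hr


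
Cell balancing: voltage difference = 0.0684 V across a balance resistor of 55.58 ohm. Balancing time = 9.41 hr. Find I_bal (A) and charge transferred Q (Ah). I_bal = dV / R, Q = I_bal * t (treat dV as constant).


First, Ohm's law: I_bal = 0.0684 V / 55.58 ohm = 0.0012307 A
Then Q = I * t = 0.0012307 A * 9.41 hr = 0.01158 Ah

I=0.0012307 A, Q=0.01158 Ah


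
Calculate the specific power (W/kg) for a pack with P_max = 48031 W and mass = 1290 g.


Convert: m = 1290 g = 1.29 kg
SP = P / m = 48031 / 1.29 = 37230 W/kg

37230 W/kg


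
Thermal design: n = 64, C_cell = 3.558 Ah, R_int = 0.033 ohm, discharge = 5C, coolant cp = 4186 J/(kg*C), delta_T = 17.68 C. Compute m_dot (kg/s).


Step 1: I = 5 * 3.558 = 17.79 A
Step 2: Q_cell = I^2 * R = 17.79^2 * 0.033 = 10.444 W
Step 3: Q_total = 64 * 10.444 = 668.42 W
Step 4: m_dot = Q_total / (cp * dT) = 668.42 / (4186 * 17.68) = 0.009032 kg/s

0.009032 kg/s


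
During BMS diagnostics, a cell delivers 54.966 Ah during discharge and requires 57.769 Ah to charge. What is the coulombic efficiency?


eta_c = Q_dis / Q_chg * 100 = 54.966 / 57.769 * 100 = 95.15%

95.15%


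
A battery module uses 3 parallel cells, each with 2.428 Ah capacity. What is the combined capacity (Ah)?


Parallel capacities add: 3 * 2.428 Ah = 7.284 Ah

7.284 Ah


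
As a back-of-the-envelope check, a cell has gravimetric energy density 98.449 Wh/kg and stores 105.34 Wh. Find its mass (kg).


m = E / ED = 105.34 / 98.449 = 1.070 kg

1.070 kg


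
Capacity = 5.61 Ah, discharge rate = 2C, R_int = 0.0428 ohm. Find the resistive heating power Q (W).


Step 1: I = C_rate * capacity = 2 * 5.61 = 11.22 A
Step 2: Q = I^2 * R = 11.22^2 * 0.0428 = 125.89 * 0.0428 = 5.388 W

5.388 W


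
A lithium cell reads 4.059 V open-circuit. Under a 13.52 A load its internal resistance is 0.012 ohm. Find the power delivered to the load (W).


Step 1: V_terminal = OCV - I*R = 4.059 - 13.52 * 0.012 = 3.8968 V
Step 2: P_out = V_terminal * I = 3.8968 * 13.52 = 52.68 W

52.68 W


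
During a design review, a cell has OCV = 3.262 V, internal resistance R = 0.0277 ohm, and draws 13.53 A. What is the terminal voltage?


V = OCV - I*R = 3.262 - 13.53 * 0.0277 = 2.887 V

2.887 V


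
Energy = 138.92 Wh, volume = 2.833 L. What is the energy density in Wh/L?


ED = E / V = 138.92 / 2.833 = 49.04 Wh/L

49.04 Wh/L


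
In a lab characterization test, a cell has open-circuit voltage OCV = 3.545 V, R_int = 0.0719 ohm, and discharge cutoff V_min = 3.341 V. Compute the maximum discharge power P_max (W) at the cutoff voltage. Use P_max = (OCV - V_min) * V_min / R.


P_max = (OCV - V_min) * V_min / R = (3.545 - 3.341) * 3.341 / 0.0719 = 0.204 * 3.341 / 0.0719 = 9.479 W

9.479 W


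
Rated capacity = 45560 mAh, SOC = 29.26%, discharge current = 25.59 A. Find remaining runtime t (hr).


Convert: C_total = 45560 mAh = 45.56 Ah
Step 1: remaining = SOC/100 * C_total = 29.26/100 * 45.56 = 13.331 Ah
Step 2: t = remaining / I = 13.331 / 25.59 = 0.5209 hr

0.5209 hr


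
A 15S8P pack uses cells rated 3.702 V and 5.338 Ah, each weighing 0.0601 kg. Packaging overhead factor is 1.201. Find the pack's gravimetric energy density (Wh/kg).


Step 1: V_pack = 15 * 3.702 = 55.53 V
Step 2: C_pack = 8 * 5.338 = 42.704 Ah
Step 3: E_pack = V_pack * C_pack = 55.53 * 42.704 = 2371.4 Wh
Step 4: m_pack = 15 * 8 * 0.0601 * 1.201 = 8.6616 kg
Step 5: ED = E_pack / m_pack = 2371.4 / 8.6616 = 273.8 Wh/kg

273.8 Wh/kg


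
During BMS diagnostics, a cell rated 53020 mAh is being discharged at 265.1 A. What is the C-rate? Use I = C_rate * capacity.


Convert: capacity = 53020 mAh = 53.02 Ah
C_rate = I / capacity = 265.1 / 53.02 = 5C

5C


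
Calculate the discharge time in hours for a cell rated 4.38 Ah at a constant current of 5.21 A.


Runtime = 4.38 Ah / 5.21 A = 0.8407 hr

0.8407 hr


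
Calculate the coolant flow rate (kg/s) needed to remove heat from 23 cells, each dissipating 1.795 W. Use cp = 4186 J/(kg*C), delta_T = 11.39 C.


Q_total = 23 * 1.795 = 41.285 W
m_dot = Q_total / (cp * dT) = 41.285 / (4186 * 11.39) = 8.659e-04 kg/s

8.659e-04 kg/s


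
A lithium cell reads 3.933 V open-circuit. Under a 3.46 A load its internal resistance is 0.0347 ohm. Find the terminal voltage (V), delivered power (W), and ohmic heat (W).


Step 1: V_terminal = OCV - I*R = 3.933 - 3.46 * 0.0347 = 3.8129 V
Step 2: P_out = V_terminal * I = 3.8129 * 3.46 = 13.19 W
Step 3: Q = I^2 * R = 3.46^2 * 0.0347 = 0.4154 W

V=3.8129 V, P=13.19 W, Q=0.4154 W


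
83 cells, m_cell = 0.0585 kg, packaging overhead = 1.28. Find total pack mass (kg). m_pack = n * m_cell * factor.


m_pack = n * m_cell * overhead = 83 * 0.0585 * 1.28 = 6.215 kg

6.215 kg


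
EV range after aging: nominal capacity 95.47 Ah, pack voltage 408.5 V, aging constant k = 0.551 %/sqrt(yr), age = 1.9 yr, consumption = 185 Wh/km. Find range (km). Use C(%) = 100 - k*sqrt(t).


Step 1: capacity retention = 100 - 0.551 * sqrt(1.9) = 100 - 0.551 * 1.3784 = 99.241%
Step 2: C_now = 95.47 * 99.241/100 = 94.745 Ah
Step 3: E_pack = V * C_now = 408.5 * 94.745 = 38703 Wh
Step 4: range = E_pack / consumption = 38703 / 185 = 209.2 km

209.2 km


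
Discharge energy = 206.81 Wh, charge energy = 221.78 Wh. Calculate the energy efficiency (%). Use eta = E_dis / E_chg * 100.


Round-trip efficiency = 206.81/221.78 * 100% = 93.25%

93.25%


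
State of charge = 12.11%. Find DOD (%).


Complement of SOC: DOD = 100% - 12.11% = 87.89%

87.89%


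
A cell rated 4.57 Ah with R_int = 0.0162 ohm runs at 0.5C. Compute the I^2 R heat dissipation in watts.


Step 1: I = C_rate * capacity = 0.5 * 4.57 = 2.285 A
Step 2: Q = I^2 * R = 2.285^2 * 0.0162 = 5.2212 * 0.0162 = 0.08458 W

0.08458 W


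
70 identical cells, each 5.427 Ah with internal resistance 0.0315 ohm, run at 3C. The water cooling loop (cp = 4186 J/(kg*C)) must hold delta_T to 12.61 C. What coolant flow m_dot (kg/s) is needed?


Step 1: I = 3 * 5.427 = 16.281 A
Step 2: Q_cell = I^2 * R = 16.281^2 * 0.0315 = 8.3497 W
Step 3: Q_total = 70 * 8.3497 = 584.48 W
Step 4: m_dot = Q_total / (cp * dT) = 584.48 / (4186 * 12.61) = 0.01107 kg/s

0.01107 kg/s


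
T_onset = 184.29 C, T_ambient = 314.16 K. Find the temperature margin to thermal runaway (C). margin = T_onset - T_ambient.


Convert: T_ambient = 314.16 K = 41.01 C
margin = 184.29 - 41.01 = 143.28 C

143.28 C


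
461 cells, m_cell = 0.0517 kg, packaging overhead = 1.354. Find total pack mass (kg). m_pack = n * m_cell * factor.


m_pack = n * m_cell * overhead = 461 * 0.0517 * 1.354 = 32.27 kg

32.27 kg


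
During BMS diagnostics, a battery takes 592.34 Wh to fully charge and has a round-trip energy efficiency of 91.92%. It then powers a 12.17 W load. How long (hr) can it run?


Step 1: E_discharge = eta/100 * E_charge = 91.92/100 * 592.34 = 544.48 Wh
Step 2: t = E_discharge / P = 544.48 / 12.17 = 44.74 hr

44.74 hr


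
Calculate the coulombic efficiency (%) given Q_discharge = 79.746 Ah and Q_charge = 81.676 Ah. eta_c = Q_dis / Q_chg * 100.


eta_c = Q_dis / Q_chg * 100 = 79.746 / 81.676 * 100 = 97.64%

97.64%


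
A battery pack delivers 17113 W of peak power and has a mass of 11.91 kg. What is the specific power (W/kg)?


Specific power = 17113 W / 11.91 kg = 1437 W/kg

1437 W/kg


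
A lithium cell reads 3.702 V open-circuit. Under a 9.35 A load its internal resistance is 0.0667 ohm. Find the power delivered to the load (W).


Step 1: V_terminal = OCV - I*R = 3.702 - 9.35 * 0.0667 = 3.0784 V
Step 2: P_out = V_terminal * I = 3.0784 * 9.35 = 28.78 W

28.78 W


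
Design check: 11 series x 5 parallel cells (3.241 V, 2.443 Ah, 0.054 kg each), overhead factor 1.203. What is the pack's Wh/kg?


Step 1: V_pack = 11 * 3.241 = 35.651 V
Step 2: C_pack = 5 * 2.443 = 12.215 Ah
Step 3: E_pack = V_pack * C_pack = 35.651 * 12.215 = 435.48 Wh
Step 4: m_pack = 11 * 5 * 0.054 * 1.203 = 3.5729 kg
Step 5: ED = E_pack / m_pack = 435.48 / 3.5729 = 121.9 Wh/kg

121.9 Wh/kg


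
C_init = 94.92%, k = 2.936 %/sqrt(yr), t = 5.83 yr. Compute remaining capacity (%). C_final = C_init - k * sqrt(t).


sqrt(t) = sqrt(5.83) = 2.4145
C_final = 94.92 - 2.936 * 2.4145 = 87.83%

87.83%


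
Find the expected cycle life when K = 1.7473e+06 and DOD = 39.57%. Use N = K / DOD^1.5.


Step 1: DOD^1.5 = 39.57^1.5 = 248.91
Step 2: N = 1.7473e+06 / 248.91 = 7020 cycles

7020 cycles


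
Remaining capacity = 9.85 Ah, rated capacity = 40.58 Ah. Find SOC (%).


SOC = (remaining / total) * 100 = (9.85 / 40.58) * 100 = 24.27%

24.27%


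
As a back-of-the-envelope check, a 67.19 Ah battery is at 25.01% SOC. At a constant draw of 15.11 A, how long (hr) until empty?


Step 1: remaining = SOC/100 * C_total = 25.01/100 * 67.19 = 16.804 Ah
Step 2: t = remaining / I = 16.804 / 15.11 = 1.112 hr

1.112 hr


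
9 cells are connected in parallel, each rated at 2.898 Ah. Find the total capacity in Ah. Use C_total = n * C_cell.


Parallel capacities add: 9 * 2.898 Ah = 26.082 Ah

26.082 Ah


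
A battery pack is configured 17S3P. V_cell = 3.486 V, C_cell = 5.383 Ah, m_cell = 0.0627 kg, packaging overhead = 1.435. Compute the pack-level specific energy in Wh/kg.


Step 1: V_pack = 17 * 3.486 = 59.262 V
Step 2: C_pack = 3 * 5.383 = 16.149 Ah
Step 3: E_pack = V_pack * C_pack = 59.262 * 16.149 = 957.02 Wh
Step 4: m_pack = 17 * 3 * 0.0627 * 1.435 = 4.5887 kg
Step 5: ED = E_pack / m_pack = 957.02 / 4.5887 = 208.6 Wh/kg

208.6 Wh/kg


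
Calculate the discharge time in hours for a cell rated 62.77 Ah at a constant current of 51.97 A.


Runtime = 62.77 Ah / 51.97 A = 1.208 hr

1.208 hr


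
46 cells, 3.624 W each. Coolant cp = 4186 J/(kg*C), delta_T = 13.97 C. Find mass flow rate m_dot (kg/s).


Step 1: Total heat Q = 46 * 3.624 W = 166.7 W
Step 2: denom = cp * dT = 4186 * 13.97 = 58478
Step 3: m_dot = 166.7 / 58478 = 0.002851 kg/s

0.002851 kg/s


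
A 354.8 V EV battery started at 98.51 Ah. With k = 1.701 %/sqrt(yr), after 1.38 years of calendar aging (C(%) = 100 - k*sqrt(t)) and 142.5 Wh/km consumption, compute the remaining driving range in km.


Step 1: capacity retention = 100 - 1.701 * sqrt(1.38) = 100 - 1.701 * 1.1747 = 98.002%
Step 2: C_now = 98.51 * 98.002/100 = 96.542 Ah
Step 3: E_pack = V * C_now = 354.8 * 96.542 = 34253 Wh
Step 4: range = E_pack / consumption = 34253 / 142.5 = 240.4 km

240.4 km


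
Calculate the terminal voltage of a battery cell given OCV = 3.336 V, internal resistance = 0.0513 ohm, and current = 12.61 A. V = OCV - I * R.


IR drop = 12.61 * 0.0513 = 0.64689 V
V = 3.336 - 0.64689 = 2.689 V

2.689 V


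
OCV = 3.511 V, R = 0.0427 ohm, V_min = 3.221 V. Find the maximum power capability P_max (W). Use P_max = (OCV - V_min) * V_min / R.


dV = OCV - V_min = 0.29 V (so I_max = dV / R)
P_max = dV * V_min / R = 0.29 * 3.221 / 0.0427 = 21.88 W

21.88 W


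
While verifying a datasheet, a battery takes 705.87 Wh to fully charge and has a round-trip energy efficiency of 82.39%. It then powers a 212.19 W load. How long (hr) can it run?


Step 1: E_discharge = eta/100 * E_charge = 82.39/100 * 705.87 = 581.57 Wh
Step 2: t = E_discharge / P = 581.57 / 212.19 = 2.741 hr

2.741 hr


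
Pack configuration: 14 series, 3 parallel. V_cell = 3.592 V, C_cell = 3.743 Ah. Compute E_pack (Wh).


E = Ns * Vcell * Np * Ccell = 14 * 3.592 * 3 * 3.743 = 564.7 Wh

564.7 Wh


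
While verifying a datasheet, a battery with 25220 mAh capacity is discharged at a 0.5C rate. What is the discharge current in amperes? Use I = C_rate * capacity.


Convert: capacity = 25220 mAh = 25.22 Ah
I = C_rate * capacity = 0.5 * 25.22 = 12.61 A

12.61 A


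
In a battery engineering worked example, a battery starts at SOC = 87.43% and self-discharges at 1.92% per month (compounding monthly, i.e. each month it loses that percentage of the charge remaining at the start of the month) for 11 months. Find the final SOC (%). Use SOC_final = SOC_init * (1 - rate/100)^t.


decay = (1 - 1.92/100)^11 = 0.80795
SOC_final = 87.43 * 0.80795 = 70.64%

70.64%


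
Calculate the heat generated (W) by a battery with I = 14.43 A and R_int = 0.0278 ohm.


I^2 = 208.22
Q = 208.22 * 0.0278 = 5.789 W

5.789 W


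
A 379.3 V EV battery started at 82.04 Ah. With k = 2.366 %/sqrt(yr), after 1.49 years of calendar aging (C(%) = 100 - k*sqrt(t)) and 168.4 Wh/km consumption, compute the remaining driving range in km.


Step 1: capacity retention = 100 - 2.366 * sqrt(1.49) = 100 - 2.366 * 1.2207 = 97.112%
Step 2: C_now = 82.04 * 97.112/100 = 79.671 Ah
Step 3: E_pack = V * C_now = 379.3 * 79.671 = 30219 Wh
Step 4: range = E_pack / consumption = 30219 / 168.4 = 179.4 km

179.4 km


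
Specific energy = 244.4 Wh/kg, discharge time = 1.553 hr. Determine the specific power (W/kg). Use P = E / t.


P_specific = E / t = 244.4 / 1.553 = 157.4 W/kg

157.4 W/kg


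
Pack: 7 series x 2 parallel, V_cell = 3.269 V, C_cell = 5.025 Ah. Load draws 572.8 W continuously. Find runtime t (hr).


Step 1: E_pack = Ns * V_cell * Np * C_cell = 7 * 3.269 * 2 * 5.025 = 229.97 Wh
Step 2: t = E_pack / P = 229.97 / 572.8 = 0.4015 hr

0.4015 hr


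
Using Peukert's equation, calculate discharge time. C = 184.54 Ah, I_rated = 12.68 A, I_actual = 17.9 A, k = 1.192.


Step 1: t_rated = C / I_rated = 184.54 / 12.68 = 14.554 hr
Step 2: ratio = 12.68 / 17.9 = 0.70838
Step 3: ratio^k = 0.70838^1.192 = 0.66301
Step 4: t = t_rated * ratio^k = 14.554 * 0.66301 = 9.649 hr

9.649 hr


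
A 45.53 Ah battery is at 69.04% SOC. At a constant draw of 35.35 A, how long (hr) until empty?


Step 1: remaining = SOC/100 * C_total = 69.04/100 * 45.53 = 31.434 Ah
Step 2: t = remaining / I = 31.434 / 35.35 = 0.8892 hr

0.8892 hr


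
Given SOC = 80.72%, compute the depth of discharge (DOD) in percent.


Complement of SOC: DOD = 100% - 80.72% = 19.28%

19.28%


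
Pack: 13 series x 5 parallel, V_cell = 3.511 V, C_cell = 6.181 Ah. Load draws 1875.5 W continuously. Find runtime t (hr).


Step 1: E_pack = Ns * V_cell * Np * C_cell = 13 * 3.511 * 5 * 6.181 = 1410.6 Wh
Step 2: t = E_pack / P = 1410.6 / 1875.5 = 0.7521 hr

0.7521 hr


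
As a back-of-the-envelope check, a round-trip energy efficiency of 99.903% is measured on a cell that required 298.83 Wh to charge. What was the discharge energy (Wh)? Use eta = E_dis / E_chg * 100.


E_dis = eta/100 * E_chg = 99.903/100 * 298.83 = 298.5 Wh

298.5 Wh
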